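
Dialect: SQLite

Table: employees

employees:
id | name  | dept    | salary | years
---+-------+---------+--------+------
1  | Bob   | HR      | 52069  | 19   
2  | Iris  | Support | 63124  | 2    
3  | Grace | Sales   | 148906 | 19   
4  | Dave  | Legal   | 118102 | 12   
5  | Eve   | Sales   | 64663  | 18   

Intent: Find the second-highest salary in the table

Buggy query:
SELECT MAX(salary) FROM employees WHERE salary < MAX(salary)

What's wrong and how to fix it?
Bug: The inner MAX is an aggregate inside WHERE, which is not allowed

Fix: Put the inner MAX in a scalar subquery

Corrected query:
SELECT MAX(salary) FROM employees WHERE salary < (SELECT MAX(salary) FROM employees)

Result:
MAX(salary)
-----------
118102     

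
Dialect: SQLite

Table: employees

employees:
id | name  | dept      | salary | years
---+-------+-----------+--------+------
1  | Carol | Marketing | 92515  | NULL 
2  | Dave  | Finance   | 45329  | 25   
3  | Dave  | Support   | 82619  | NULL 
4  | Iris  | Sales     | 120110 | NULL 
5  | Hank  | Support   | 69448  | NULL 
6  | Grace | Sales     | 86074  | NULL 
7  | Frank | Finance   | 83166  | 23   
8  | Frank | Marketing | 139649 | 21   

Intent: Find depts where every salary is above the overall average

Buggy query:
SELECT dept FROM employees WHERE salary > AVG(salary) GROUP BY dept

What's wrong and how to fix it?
Bug: WHERE evaluates per row before aggregation, so AVG() is unavailable

Fix: Use a subquery for AVG and a HAVING MIN(...) filter so the condition holds for every row in the group

Corrected query:
SELECT dept FROM employees GROUP BY dept HAVING MIN(salary) > (SELECT AVG(salary) FROM employees)

Result:
dept     
---------
Marketing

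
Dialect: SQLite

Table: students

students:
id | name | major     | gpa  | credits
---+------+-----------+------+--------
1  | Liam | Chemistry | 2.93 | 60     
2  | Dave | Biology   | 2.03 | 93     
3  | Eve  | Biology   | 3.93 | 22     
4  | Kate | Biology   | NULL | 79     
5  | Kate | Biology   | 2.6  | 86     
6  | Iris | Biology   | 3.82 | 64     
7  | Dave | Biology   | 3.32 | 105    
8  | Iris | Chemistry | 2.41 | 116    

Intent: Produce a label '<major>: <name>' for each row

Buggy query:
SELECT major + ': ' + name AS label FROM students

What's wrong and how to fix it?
Bug: '+' is numeric addition; on text columns SQLite converts them to 0 instead of concatenating

Fix: Use the || operator for string concatenation

Corrected query:
SELECT major || ': ' || name AS label FROM students

Result:
label          
---------------
Chemistry: Liam
Biology: Dave  
Biology: Eve   
Biology: Kate  
Biology: Kate  
Biology: Iris  
Biology: Dave  
Chemistry: Iris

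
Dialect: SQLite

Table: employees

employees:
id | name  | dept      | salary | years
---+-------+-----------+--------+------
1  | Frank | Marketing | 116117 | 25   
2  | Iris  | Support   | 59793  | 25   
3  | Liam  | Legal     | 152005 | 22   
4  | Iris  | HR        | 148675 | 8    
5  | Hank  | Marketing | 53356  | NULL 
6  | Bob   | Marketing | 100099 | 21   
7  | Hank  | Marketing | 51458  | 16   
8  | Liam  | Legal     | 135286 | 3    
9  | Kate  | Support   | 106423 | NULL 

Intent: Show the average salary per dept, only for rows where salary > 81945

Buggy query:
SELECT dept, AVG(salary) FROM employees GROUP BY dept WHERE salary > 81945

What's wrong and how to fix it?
Bug: Row-level WHERE must come before GROUP BY in the clause order

Fix: Place WHERE between FROM and GROUP BY

Corrected query:
SELECT dept, AVG(salary) FROM employees WHERE salary > 81945 GROUP BY dept

Result:
dept      | AVG(salary)
----------+------------
HR        | 148675     
Legal     | 143645.5   
Marketing | 108108     
Support   | 106423     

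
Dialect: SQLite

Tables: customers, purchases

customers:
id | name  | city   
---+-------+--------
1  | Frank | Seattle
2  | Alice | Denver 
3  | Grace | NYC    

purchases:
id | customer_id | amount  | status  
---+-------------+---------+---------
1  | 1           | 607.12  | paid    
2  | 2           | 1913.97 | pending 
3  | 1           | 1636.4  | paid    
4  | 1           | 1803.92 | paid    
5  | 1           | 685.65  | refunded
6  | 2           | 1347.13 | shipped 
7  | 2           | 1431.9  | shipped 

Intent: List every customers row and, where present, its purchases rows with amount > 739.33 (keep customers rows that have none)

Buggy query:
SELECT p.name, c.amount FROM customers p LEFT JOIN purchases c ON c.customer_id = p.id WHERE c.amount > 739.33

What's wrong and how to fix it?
Bug: Filtering c.amount in WHERE discards the NULL rows produced by LEFT JOIN, turning it into an inner join

Fix: Move the right-table condition into the ON clause so unmatched parents are kept

Corrected query:
SELECT p.name, c.amount FROM customers p LEFT JOIN purchases c ON c.customer_id = p.id AND c.amount > 739.33

Result:
name  | amount 
------+--------
Frank | 1636.4 
Frank | 1803.92
Alice | 1347.13
Alice | 1431.9 
Alice | 1913.97
Grace | NULL   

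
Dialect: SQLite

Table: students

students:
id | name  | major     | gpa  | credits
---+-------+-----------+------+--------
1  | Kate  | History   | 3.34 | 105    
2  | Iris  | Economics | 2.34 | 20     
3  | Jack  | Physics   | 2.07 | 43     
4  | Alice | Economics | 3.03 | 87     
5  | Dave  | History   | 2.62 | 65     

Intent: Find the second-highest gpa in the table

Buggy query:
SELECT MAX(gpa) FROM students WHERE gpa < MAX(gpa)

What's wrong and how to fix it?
Bug: MAX(gpa) on the right of the comparison is an aggregate-in-WHERE error

Fix: Compute the overall MAX in a subquery, then take MAX of rows below it

Corrected query:
SELECT MAX(gpa) FROM students WHERE gpa < (SELECT MAX(gpa) FROM students)

Result:
MAX(gpa)
--------
3.03    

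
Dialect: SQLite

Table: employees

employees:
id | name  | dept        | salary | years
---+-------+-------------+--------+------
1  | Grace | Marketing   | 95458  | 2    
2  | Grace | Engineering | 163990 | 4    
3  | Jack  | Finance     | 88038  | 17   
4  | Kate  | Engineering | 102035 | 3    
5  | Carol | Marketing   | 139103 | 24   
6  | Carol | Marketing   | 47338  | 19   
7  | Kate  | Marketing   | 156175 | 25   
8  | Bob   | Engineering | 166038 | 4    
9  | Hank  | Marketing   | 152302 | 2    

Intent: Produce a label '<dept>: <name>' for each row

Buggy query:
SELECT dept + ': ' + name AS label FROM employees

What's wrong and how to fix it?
Bug: SQLite uses || for string concatenation; + coerces text to numbers (yielding 0)

Fix: Replace + with || to concatenate text

Corrected query:
SELECT dept || ': ' || name AS label FROM employees

Result:
label             
------------------
Marketing: Grace  
Engineering: Grace
Finance: Jack     
Engineering: Kate 
Marketing: Carol  
Marketing: Carol  
Marketing: Kate   
Engineering: Bob  
Marketing: Hank   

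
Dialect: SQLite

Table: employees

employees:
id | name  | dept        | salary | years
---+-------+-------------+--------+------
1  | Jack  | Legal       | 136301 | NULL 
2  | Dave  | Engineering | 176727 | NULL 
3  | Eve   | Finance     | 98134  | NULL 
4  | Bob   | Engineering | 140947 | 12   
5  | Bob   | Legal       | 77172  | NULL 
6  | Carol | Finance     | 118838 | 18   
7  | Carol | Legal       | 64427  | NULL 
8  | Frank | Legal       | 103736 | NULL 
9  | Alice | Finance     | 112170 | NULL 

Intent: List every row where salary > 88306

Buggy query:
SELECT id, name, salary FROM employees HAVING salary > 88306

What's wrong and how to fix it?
Bug: HAVING filters the output of aggregation, but this query has no GROUP BY and no aggregate functions, so SQLite rejects it (HAVING clause on a non-aggregate query); the condition here is per row

Fix: Use WHERE for row-level filtering

Corrected query:
SELECT id, name, salary FROM employees WHERE salary > 88306

Result:
id | name  | salary
---+-------+-------
1  | Jack  | 136301
2  | Dave  | 176727
3  | Eve   | 98134 
4  | Bob   | 140947
6  | Carol | 118838
8  | Frank | 103736
9  | Alice | 112170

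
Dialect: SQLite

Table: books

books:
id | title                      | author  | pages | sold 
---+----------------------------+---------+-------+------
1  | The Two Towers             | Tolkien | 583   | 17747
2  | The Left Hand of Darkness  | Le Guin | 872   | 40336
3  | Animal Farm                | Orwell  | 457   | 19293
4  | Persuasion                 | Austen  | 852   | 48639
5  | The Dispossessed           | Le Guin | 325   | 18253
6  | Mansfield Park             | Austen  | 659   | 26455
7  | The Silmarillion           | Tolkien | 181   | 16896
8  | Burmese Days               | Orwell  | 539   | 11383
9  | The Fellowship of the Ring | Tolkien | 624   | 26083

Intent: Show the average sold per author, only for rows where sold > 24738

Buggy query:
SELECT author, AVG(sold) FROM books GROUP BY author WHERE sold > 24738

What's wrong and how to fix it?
Bug: WHERE cannot follow GROUP BY

Fix: Place WHERE between FROM and GROUP BY

Corrected query:
SELECT author, AVG(sold) FROM books WHERE sold > 24738 GROUP BY author

Result:
author  | AVG(sold)
--------+----------
Austen  | 37547    
Le Guin | 40336    
Tolkien | 26083    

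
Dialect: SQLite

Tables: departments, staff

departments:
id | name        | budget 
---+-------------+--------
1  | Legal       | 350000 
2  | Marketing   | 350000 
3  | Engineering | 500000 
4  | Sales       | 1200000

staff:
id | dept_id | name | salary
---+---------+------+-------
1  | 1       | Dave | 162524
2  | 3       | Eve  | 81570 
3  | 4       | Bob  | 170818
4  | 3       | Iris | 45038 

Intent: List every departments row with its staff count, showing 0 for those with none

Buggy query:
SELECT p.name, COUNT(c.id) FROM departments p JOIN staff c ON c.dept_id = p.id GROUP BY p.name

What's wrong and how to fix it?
Bug: An inner join excludes parents with zero children

Fix: Switch to LEFT JOIN to retain unmatched parent rows

Corrected query:
SELECT p.name, COUNT(c.id) FROM departments p LEFT JOIN staff c ON c.dept_id = p.id GROUP BY p.name

Result:
name        | COUNT(c.id)
------------+------------
Engineering | 2          
Legal       | 1          
Marketing   | 0          
Sales       | 1          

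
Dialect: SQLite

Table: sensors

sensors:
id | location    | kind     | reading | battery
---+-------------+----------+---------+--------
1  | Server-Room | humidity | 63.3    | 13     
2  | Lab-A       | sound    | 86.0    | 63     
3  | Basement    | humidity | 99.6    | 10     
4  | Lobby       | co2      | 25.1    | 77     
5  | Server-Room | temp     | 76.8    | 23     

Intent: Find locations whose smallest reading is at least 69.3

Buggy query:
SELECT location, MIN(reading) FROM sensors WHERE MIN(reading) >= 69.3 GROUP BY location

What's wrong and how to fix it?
Bug: MIN() in WHERE is a misuse of aggregate

Fix: Use HAVING for the per-group MIN condition

Corrected query:
SELECT location, MIN(reading) FROM sensors GROUP BY location HAVING MIN(reading) >= 69.3

Result:
location | MIN(reading)
---------+-------------
Basement | 99.6        
Lab-A    | 86          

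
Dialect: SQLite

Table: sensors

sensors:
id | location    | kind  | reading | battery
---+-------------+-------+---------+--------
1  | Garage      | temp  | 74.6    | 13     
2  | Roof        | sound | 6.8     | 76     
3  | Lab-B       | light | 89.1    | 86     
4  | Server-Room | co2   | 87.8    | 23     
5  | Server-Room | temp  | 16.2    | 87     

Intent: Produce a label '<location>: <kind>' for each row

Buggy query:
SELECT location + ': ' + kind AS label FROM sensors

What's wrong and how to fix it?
Bug: SQLite uses || for string concatenation; + coerces text to numbers (yielding 0)

Fix: Use the || operator for string concatenation

Corrected query:
SELECT location || ': ' || kind AS label FROM sensors

Result:
label            
-----------------
Garage: temp     
Roof: sound      
Lab-B: light     
Server-Room: co2 
Server-Room: temp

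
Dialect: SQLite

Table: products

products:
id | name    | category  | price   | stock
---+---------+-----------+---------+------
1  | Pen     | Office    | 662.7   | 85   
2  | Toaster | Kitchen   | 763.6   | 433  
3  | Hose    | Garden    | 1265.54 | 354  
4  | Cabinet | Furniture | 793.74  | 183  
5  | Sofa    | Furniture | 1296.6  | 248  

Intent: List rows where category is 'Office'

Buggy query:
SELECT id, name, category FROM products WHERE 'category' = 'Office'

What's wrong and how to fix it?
Bug: Single quotes denote string literals in SQL; the column name is being compared as a constant string

Fix: Remove the quotes around the column name (or use double quotes for an identifier)

Corrected query:
SELECT id, name, category FROM products WHERE category = 'Office'

Result:
id | name | category
---+------+---------
1  | Pen  | Office  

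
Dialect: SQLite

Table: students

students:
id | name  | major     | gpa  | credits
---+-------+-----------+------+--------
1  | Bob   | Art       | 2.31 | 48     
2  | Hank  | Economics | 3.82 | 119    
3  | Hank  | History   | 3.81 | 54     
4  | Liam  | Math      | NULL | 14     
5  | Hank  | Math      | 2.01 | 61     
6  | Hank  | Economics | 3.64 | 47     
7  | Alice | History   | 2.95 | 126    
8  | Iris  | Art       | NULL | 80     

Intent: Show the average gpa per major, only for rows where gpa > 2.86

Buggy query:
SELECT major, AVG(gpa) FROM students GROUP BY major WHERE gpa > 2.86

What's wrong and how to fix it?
Bug: Row-level WHERE must come before GROUP BY in the clause order

Fix: Move the WHERE clause before GROUP BY

Corrected query:
SELECT major, AVG(gpa) FROM students WHERE gpa > 2.86 GROUP BY major

Result:
major     | AVG(gpa)
----------+---------
Economics | 3.73    
History   | 3.38    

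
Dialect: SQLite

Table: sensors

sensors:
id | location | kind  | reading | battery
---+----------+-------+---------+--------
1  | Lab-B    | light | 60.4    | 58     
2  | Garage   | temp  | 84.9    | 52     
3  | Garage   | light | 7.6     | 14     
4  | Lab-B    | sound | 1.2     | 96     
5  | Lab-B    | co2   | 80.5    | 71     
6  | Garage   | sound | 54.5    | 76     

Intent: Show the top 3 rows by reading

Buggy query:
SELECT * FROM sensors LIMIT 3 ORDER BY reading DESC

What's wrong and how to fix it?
Bug: ORDER BY cannot follow LIMIT; LIMIT is the final clause

Fix: Sort with ORDER BY, then apply LIMIT

Corrected query:
SELECT * FROM sensors ORDER BY reading DESC LIMIT 3

Result:
id | location | kind  | reading | battery
---+----------+-------+---------+--------
2  | Garage   | temp  | 84.9    | 52     
5  | Lab-B    | co2   | 80.5    | 71     
1  | Lab-B    | light | 60.4    | 58     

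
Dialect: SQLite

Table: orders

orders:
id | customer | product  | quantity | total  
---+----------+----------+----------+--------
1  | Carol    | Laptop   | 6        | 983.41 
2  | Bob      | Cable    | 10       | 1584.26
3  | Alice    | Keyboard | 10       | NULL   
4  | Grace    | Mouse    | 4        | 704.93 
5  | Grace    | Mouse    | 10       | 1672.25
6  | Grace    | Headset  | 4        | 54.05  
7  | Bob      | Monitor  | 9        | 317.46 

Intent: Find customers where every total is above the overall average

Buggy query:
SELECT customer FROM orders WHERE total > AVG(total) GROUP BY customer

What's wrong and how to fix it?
Bug: AVG() is an aggregate; it can't sit directly in WHERE

Fix: Compute the overall average in a scalar subquery and compare each group's MIN against it in HAVING

Corrected query:
SELECT customer FROM orders GROUP BY customer HAVING MIN(total) > (SELECT AVG(total) FROM orders)

Result:
customer
--------
Carol   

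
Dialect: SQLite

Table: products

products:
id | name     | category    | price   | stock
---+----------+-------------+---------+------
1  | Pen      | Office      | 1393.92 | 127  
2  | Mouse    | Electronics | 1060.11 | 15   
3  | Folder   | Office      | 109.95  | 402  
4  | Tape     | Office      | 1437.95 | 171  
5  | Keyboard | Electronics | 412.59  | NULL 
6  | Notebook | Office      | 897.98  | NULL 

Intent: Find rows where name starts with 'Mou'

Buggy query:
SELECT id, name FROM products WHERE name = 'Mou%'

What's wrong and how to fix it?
Bug: '=' compares the literal string including the % character; pattern matching needs LIKE

Fix: Use LIKE for wildcard pattern matching

Corrected query:
SELECT id, name FROM products WHERE name LIKE 'Mou%'

Result:
id | name 
---+------
2  | Mouse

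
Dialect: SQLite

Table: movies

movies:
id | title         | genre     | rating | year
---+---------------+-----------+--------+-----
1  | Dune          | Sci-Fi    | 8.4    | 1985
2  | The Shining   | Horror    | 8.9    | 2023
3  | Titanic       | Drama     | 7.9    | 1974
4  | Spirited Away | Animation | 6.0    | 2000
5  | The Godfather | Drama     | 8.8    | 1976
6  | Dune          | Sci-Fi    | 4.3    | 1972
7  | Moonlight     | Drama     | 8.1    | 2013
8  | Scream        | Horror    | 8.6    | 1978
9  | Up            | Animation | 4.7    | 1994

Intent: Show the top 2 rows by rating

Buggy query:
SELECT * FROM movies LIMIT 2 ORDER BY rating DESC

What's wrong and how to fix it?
Bug: LIMIT must come after ORDER BY

Fix: Swap the clauses: ORDER BY first, then LIMIT

Corrected query:
SELECT * FROM movies ORDER BY rating DESC LIMIT 2

Result:
id | title         | genre  | rating | year
---+---------------+--------+--------+-----
2  | The Shining   | Horror | 8.9    | 2023
5  | The Godfather | Drama  | 8.8    | 1976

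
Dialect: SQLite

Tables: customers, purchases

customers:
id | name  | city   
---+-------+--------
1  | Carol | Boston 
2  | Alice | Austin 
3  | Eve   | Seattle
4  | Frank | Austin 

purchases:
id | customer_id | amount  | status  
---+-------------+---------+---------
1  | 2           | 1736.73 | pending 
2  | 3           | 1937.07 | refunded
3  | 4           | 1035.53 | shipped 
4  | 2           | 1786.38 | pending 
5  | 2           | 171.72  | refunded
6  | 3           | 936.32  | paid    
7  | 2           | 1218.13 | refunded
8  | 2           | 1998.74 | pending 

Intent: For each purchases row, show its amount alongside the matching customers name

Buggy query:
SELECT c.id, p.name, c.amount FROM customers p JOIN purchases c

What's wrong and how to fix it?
Bug: JOIN with no ON clause produces a cartesian product; every purchases row pairs with every customers row

Fix: Add ON c.customer_id = p.id to the JOIN

Corrected query:
SELECT c.id, p.name, c.amount FROM customers p JOIN purchases c ON c.customer_id = p.id

Result:
id | name  | amount 
---+-------+--------
1  | Alice | 1736.73
2  | Eve   | 1937.07
3  | Frank | 1035.53
4  | Alice | 1786.38
5  | Alice | 171.72 
6  | Eve   | 936.32 
7  | Alice | 1218.13
8  | Alice | 1998.74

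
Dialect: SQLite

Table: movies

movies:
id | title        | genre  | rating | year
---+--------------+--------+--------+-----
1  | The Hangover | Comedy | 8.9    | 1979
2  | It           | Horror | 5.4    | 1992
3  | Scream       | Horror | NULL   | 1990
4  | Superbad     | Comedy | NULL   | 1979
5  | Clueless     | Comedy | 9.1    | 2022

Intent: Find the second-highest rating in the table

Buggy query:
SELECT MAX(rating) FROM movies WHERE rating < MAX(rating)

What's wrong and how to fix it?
Bug: MAX(rating) on the right of the comparison is an aggregate-in-WHERE error

Fix: Put the inner MAX in a scalar subquery

Corrected query:
SELECT MAX(rating) FROM movies WHERE rating < (SELECT MAX(rating) FROM movies)

Result:
MAX(rating)
-----------
8.9        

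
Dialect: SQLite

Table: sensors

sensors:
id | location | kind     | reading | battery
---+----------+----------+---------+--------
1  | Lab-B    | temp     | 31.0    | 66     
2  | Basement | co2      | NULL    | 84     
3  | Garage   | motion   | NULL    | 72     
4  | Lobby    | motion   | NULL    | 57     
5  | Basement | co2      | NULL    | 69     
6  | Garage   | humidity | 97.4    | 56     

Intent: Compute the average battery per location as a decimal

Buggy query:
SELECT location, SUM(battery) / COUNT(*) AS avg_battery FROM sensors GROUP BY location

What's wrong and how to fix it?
Bug: SUM(battery) and COUNT(*) are both integers; the division truncates the fractional part

Fix: Multiply by 1.0 (or CAST to REAL) to force floating-point division

Corrected query:
SELECT location, SUM(battery) * 1.0 / COUNT(*) AS avg_battery FROM sensors GROUP BY location

Result:
location | avg_battery
---------+------------
Basement | 76.5       
Garage   | 64         
Lab-B    | 66         
Lobby    | 57         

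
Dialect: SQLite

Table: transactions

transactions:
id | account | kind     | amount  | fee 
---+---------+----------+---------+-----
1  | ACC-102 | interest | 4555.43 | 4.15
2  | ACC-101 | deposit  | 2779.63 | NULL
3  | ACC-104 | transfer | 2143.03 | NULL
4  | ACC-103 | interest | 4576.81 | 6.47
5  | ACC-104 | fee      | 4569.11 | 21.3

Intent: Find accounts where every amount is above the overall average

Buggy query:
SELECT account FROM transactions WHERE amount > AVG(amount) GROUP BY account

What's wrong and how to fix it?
Bug: AVG() is an aggregate; it can't sit directly in WHERE

Fix: Compute the overall average in a scalar subquery and compare each group's MIN against it in HAVING

Corrected query:
SELECT account FROM transactions GROUP BY account HAVING MIN(amount) > (SELECT AVG(amount) FROM transactions)

Result:
account
-------
ACC-102
ACC-103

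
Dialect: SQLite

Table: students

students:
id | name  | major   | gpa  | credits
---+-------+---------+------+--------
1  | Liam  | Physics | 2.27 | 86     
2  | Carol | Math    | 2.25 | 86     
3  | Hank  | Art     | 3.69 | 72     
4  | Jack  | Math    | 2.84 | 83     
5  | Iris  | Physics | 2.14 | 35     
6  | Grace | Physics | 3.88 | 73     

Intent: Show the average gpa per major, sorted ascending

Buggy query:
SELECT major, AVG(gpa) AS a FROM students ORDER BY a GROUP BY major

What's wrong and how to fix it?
Bug: ORDER BY appears before GROUP BY; SQL clause order requires GROUP BY first

Fix: Reorder: SELECT … FROM … GROUP BY … ORDER BY …

Corrected query:
SELECT major, AVG(gpa) AS a FROM students GROUP BY major ORDER BY a

Result:
major   | a       
--------+---------
Math    | 2.545   
Physics | 2.763333
Art     | 3.69    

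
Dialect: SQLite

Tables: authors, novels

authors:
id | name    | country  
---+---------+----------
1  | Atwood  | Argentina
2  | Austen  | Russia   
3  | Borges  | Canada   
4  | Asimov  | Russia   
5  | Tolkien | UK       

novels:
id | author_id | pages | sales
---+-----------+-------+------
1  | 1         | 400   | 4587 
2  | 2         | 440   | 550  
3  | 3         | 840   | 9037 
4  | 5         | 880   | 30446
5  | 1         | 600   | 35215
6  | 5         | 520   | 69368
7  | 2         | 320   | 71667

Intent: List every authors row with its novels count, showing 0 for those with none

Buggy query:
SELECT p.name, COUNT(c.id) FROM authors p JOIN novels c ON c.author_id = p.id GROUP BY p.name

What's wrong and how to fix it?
Bug: An inner join excludes parents with zero children

Fix: Switch to LEFT JOIN to retain unmatched parent rows

Corrected query:
SELECT p.name, COUNT(c.id) FROM authors p LEFT JOIN novels c ON c.author_id = p.id GROUP BY p.name

Result:
name    | COUNT(c.id)
--------+------------
Asimov  | 0          
Atwood  | 2          
Austen  | 2          
Borges  | 1          
Tolkien | 2          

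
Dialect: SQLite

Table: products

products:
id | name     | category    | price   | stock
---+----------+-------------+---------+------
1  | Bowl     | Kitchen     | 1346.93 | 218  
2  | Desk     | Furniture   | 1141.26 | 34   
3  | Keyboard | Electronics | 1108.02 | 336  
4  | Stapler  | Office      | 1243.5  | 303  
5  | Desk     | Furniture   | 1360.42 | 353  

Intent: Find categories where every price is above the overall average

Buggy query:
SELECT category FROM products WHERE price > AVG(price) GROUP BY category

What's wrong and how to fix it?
Bug: WHERE evaluates per row before aggregation, so AVG() is unavailable

Fix: Use a subquery for AVG and a HAVING MIN(...) filter so the condition holds for every row in the group

Corrected query:
SELECT category FROM products GROUP BY category HAVING MIN(price) > (SELECT AVG(price) FROM products)

Result:
category
--------
Kitchen 
Office  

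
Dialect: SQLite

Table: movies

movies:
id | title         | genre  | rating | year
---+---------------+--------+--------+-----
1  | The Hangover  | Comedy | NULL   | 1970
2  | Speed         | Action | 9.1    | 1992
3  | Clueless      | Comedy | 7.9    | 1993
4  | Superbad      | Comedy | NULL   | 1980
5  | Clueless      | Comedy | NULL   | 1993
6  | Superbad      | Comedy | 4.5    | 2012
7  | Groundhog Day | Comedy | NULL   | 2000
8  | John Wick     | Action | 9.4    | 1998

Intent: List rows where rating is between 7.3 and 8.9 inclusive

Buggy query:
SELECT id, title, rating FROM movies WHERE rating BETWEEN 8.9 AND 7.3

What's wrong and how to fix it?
Bug: The bounds are reversed; BETWEEN a AND b requires a <= b to match anything

Fix: Write BETWEEN 7.3 AND 8.9

Corrected query:
SELECT id, title, rating FROM movies WHERE rating BETWEEN 7.3 AND 8.9

Result:
id | title    | rating
---+----------+-------
3  | Clueless | 7.9   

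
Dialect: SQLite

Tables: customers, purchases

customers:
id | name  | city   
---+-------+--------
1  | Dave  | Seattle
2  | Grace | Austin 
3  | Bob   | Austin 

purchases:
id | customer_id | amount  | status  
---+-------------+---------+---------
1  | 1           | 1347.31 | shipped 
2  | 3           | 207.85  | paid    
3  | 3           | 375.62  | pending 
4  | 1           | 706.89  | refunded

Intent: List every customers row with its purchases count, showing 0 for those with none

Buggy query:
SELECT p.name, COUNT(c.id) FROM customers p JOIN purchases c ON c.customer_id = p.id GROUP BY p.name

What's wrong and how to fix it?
Bug: An inner join excludes parents with zero children

Fix: Use LEFT JOIN so parents without children still appear (COUNT(c.id) gives 0)

Corrected query:
SELECT p.name, COUNT(c.id) FROM customers p LEFT JOIN purchases c ON c.customer_id = p.id GROUP BY p.name

Result:
name  | COUNT(c.id)
------+------------
Bob   | 2          
Dave  | 2          
Grace | 0          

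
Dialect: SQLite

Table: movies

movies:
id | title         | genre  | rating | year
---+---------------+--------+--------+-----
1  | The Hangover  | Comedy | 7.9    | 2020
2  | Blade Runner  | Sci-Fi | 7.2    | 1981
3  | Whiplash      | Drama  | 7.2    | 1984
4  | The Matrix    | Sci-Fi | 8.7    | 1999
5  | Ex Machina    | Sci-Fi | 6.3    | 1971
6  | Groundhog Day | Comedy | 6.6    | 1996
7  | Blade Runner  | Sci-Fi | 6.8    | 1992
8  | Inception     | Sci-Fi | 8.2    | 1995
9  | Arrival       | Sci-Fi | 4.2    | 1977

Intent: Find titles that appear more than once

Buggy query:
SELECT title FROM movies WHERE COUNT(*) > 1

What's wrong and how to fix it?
Bug: WHERE can't reference COUNT(*); aggregates are computed after WHERE

Fix: Group first, then use HAVING for the count condition

Corrected query:
SELECT title FROM movies GROUP BY title HAVING COUNT(*) > 1

Result:
title       
------------
Blade Runner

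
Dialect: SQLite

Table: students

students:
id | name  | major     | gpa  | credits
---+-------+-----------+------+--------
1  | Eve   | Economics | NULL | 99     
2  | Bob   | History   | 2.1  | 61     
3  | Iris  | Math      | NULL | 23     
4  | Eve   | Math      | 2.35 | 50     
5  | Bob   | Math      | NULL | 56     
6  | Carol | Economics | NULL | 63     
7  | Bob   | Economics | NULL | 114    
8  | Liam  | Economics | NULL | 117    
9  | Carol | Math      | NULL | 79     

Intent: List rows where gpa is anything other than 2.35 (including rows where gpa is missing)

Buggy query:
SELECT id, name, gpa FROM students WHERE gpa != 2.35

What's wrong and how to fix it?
Bug: Inequality against NULL is unknown, not true; rows with NULL are dropped

Fix: Handle NULL separately with IS NULL alongside the inequality

Corrected query:
SELECT id, name, gpa FROM students WHERE gpa != 2.35 OR gpa IS NULL

Result:
id | name  | gpa 
---+-------+-----
1  | Eve   | NULL
2  | Bob   | 2.1 
3  | Iris  | NULL
5  | Bob   | NULL
6  | Carol | NULL
7  | Bob   | NULL
8  | Liam  | NULL
9  | Carol | NULL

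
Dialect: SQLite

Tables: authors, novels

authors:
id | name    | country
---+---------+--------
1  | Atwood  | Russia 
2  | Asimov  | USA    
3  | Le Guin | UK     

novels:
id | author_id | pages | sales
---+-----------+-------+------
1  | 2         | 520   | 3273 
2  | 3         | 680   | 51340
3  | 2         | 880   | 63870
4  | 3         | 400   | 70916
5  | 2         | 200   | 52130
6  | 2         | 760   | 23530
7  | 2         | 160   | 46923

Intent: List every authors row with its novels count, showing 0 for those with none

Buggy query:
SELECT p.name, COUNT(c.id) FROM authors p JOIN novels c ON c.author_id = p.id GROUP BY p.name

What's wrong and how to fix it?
Bug: INNER JOIN drops authors rows that have no matching novels rows

Fix: Switch to LEFT JOIN to retain unmatched parent rows

Corrected query:
SELECT p.name, COUNT(c.id) FROM authors p LEFT JOIN novels c ON c.author_id = p.id GROUP BY p.name

Result:
name    | COUNT(c.id)
--------+------------
Asimov  | 5          
Atwood  | 0          
Le Guin | 2          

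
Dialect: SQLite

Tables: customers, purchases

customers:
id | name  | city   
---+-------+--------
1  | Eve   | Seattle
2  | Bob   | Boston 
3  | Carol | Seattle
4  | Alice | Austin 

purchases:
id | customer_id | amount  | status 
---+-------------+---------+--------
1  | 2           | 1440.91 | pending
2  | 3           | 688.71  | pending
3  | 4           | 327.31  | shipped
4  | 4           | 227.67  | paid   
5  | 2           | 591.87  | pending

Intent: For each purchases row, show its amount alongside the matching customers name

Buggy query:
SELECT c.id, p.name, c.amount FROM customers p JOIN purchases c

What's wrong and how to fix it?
Bug: Missing join condition: each purchases row is matched to all customers rows instead of just its own

Fix: Specify the join condition linking the foreign key to the parent id

Corrected query:
SELECT c.id, p.name, c.amount FROM customers p JOIN purchases c ON c.customer_id = p.id

Result:
id | name  | amount 
---+-------+--------
1  | Bob   | 1440.91
2  | Carol | 688.71 
3  | Alice | 327.31 
4  | Alice | 227.67 
5  | Bob   | 591.87 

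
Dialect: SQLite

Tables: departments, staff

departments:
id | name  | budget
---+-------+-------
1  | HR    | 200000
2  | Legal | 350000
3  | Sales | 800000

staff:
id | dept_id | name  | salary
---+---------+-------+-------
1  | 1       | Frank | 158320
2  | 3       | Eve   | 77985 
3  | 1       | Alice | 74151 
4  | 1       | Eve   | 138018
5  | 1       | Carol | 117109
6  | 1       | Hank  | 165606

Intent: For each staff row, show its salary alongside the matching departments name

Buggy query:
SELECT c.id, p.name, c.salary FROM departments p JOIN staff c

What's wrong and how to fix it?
Bug: JOIN with no ON clause produces a cartesian product; every staff row pairs with every departments row

Fix: Specify the join condition linking the foreign key to the parent id

Corrected query:
SELECT c.id, p.name, c.salary FROM departments p JOIN staff c ON c.dept_id = p.id

Result:
id | name  | salary
---+-------+-------
1  | HR    | 158320
2  | Sales | 77985 
3  | HR    | 74151 
4  | HR    | 138018
5  | HR    | 117109
6  | HR    | 165606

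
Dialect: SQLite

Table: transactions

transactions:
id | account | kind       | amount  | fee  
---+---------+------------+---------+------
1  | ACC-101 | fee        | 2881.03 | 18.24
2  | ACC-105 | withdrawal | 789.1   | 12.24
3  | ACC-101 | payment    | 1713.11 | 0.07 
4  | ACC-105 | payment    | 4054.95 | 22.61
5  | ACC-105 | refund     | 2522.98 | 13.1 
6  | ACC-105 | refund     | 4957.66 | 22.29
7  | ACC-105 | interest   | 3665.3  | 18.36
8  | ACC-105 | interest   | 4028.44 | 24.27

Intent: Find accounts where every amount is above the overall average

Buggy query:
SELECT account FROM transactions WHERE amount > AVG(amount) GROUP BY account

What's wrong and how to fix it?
Bug: WHERE evaluates per row before aggregation, so AVG() is unavailable

Fix: Use a subquery for AVG and a HAVING MIN(...) filter so the condition holds for every row in the group

Corrected query:
SELECT account FROM transactions GROUP BY account HAVING MIN(amount) > (SELECT AVG(amount) FROM transactions)

Result:
(no rows)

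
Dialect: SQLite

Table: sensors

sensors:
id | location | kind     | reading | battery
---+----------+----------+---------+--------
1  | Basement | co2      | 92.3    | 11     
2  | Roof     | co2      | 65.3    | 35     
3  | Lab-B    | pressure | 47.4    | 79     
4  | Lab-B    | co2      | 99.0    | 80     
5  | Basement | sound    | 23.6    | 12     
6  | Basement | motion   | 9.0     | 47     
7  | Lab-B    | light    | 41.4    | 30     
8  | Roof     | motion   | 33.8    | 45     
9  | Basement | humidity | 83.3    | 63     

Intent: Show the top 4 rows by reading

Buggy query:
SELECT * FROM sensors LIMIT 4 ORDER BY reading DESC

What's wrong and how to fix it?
Bug: LIMIT must come after ORDER BY

Fix: Swap the clauses: ORDER BY first, then LIMIT

Corrected query:
SELECT * FROM sensors ORDER BY reading DESC LIMIT 4

Result:
id | location | kind     | reading | battery
---+----------+----------+---------+--------
4  | Lab-B    | co2      | 99      | 80     
1  | Basement | co2      | 92.3    | 11     
9  | Basement | humidity | 83.3    | 63     
2  | Roof     | co2      | 65.3    | 35     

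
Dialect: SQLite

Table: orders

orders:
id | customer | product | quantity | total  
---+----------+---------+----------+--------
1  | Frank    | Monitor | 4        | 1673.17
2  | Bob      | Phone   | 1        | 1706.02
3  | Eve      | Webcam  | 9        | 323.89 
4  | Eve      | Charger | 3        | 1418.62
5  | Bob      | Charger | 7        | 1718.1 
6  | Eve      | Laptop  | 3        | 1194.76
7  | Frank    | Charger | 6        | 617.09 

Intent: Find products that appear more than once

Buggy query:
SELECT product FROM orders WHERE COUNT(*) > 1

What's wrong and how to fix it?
Bug: WHERE can't reference COUNT(*); aggregates are computed after WHERE

Fix: Group first, then use HAVING for the count condition

Corrected query:
SELECT product FROM orders GROUP BY product HAVING COUNT(*) > 1

Result:
product
-------
Charger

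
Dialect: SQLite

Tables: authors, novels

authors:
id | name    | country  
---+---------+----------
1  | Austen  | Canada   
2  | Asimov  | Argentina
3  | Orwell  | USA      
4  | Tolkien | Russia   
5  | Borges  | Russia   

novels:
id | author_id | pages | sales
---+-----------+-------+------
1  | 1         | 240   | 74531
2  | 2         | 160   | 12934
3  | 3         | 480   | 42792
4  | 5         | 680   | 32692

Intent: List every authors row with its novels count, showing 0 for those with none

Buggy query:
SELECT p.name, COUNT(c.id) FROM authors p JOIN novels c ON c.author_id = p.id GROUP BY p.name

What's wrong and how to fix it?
Bug: INNER JOIN drops authors rows that have no matching novels rows

Fix: Switch to LEFT JOIN to retain unmatched parent rows

Corrected query:
SELECT p.name, COUNT(c.id) FROM authors p LEFT JOIN novels c ON c.author_id = p.id GROUP BY p.name

Result:
name    | COUNT(c.id)
--------+------------
Asimov  | 1          
Austen  | 1          
Borges  | 1          
Orwell  | 1          
Tolkien | 0          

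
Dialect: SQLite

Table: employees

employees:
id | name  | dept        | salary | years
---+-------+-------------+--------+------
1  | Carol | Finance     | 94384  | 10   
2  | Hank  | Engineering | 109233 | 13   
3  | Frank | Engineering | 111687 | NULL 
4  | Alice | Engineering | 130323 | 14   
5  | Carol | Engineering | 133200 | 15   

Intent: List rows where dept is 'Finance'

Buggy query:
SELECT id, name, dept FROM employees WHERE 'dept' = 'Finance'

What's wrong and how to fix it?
Bug: Single quotes denote string literals in SQL; the column name is being compared as a constant string

Fix: Reference the column as dept without single quotes

Corrected query:
SELECT id, name, dept FROM employees WHERE dept = 'Finance'

Result:
id | name  | dept   
---+-------+--------
1  | Carol | Finance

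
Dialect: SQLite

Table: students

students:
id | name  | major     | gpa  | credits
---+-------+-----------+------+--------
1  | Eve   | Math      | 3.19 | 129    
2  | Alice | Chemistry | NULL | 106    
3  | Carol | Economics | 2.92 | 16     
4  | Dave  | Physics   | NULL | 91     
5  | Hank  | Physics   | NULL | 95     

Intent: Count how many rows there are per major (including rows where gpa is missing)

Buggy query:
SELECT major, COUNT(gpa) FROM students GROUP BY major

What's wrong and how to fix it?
Bug: COUNT(column) counts non-NULL values only; rows with NULL gpa aren't counted

Fix: Use COUNT(*) to count all rows regardless of NULL

Corrected query:
SELECT major, COUNT(*) FROM students GROUP BY major

Result:
major     | COUNT(*)
----------+---------
Chemistry | 1       
Economics | 1       
Math      | 1       
Physics   | 2       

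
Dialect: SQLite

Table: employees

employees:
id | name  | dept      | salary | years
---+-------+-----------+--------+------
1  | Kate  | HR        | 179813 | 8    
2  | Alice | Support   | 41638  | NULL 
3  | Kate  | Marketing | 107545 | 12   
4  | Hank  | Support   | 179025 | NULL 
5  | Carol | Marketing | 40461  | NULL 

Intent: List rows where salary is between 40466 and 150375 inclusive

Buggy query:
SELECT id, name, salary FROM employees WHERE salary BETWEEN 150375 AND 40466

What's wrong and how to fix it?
Bug: The bounds are reversed; BETWEEN a AND b requires a <= b to match anything

Fix: Swap the bounds so the smaller value comes first

Corrected query:
SELECT id, name, salary FROM employees WHERE salary BETWEEN 40466 AND 150375

Result:
id | name  | salary
---+-------+-------
2  | Alice | 41638 
3  | Kate  | 107545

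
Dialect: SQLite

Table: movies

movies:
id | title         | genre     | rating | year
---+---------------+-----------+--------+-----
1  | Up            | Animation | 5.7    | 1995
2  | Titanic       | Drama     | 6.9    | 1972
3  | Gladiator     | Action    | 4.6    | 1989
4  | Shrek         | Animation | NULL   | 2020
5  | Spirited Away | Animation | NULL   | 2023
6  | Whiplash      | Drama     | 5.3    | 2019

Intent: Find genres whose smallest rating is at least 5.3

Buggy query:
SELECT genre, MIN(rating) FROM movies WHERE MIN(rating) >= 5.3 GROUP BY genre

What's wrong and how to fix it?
Bug: Aggregates like MIN are computed per group after WHERE runs

Fix: Use HAVING for the per-group MIN condition

Corrected query:
SELECT genre, MIN(rating) FROM movies GROUP BY genre HAVING MIN(rating) >= 5.3

Result:
genre     | MIN(rating)
----------+------------
Animation | 5.7        
Drama     | 5.3        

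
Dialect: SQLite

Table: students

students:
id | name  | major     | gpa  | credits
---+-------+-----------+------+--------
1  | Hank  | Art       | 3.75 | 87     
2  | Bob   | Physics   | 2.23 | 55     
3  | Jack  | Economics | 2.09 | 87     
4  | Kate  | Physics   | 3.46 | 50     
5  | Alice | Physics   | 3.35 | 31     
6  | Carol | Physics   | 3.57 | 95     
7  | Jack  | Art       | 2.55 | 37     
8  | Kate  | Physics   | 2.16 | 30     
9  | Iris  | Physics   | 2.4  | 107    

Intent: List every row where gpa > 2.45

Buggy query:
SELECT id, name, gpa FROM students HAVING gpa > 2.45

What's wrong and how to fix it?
Bug: HAVING filters the output of aggregation, but this query has no GROUP BY and no aggregate functions, so SQLite rejects it (HAVING clause on a non-aggregate query); the condition here is per row

Fix: Replace HAVING with WHERE since the condition applies to individual rows

Corrected query:
SELECT id, name, gpa FROM students WHERE gpa > 2.45

Result:
id | name  | gpa 
---+-------+-----
1  | Hank  | 3.75
4  | Kate  | 3.46
5  | Alice | 3.35
6  | Carol | 3.57
7  | Jack  | 2.55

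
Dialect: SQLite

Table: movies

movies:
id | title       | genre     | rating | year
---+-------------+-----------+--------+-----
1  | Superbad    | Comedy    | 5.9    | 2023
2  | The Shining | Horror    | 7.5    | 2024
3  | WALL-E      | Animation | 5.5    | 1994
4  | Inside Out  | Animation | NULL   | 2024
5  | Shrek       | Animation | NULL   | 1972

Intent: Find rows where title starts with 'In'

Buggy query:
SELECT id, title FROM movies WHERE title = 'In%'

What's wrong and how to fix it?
Bug: Wildcards only work with LIKE; '=' treats '%' as a literal character

Fix: Use LIKE for wildcard pattern matching

Corrected query:
SELECT id, title FROM movies WHERE title LIKE 'In%'

Result:
id | title     
---+-----------
4  | Inside Out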